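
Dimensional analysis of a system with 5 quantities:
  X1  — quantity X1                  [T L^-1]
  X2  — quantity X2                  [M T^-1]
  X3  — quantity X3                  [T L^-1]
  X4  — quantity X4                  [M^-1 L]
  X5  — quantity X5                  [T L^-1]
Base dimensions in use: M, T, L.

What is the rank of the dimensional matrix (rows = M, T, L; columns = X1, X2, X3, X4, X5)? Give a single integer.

Exponent matrix [M,T,L] × [X1,X2,X3,X4,X5]:
  M: [ 0  1  0 -1  0]
  T: [ 1 -1  1  0  1]
  L: [-1  0 -1  1 -1]
RREF → pivots at {X1,X2} ⇒ r = 2

2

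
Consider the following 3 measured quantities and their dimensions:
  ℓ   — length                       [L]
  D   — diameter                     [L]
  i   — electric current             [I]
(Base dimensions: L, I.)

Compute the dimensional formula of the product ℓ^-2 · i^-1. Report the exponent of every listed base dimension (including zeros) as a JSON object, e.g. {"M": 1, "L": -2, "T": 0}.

Exponent matrix [L,I] × [ℓ,D,i]:
  L: [ 1  1  0]
  I: [ 0  0  1]
  [L]: (-2)·1+(-1)·0 = -2
  [I]: (-2)·0+(-1)·1 = -1
⇒ L^-2 I^-1

{"L": -2, "I": -1}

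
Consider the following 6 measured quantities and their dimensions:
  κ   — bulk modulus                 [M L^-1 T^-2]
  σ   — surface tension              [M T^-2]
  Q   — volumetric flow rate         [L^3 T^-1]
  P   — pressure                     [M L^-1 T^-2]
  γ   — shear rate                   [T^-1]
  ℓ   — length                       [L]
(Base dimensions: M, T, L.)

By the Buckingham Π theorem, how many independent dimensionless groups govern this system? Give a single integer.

3

Dimensional matrix (M×T×L by κ×σ×Q×P×γ×ℓ):
  M: [ 1  1  0  1  0  0]
  T: [-2 -2 -1 -2 -1  0]
  L: [-1  0  3 -1  0  1]
Row reduction gives pivot columns κ,σ,Q; rank = 3
Π count = n − r = 6 − 3 = 3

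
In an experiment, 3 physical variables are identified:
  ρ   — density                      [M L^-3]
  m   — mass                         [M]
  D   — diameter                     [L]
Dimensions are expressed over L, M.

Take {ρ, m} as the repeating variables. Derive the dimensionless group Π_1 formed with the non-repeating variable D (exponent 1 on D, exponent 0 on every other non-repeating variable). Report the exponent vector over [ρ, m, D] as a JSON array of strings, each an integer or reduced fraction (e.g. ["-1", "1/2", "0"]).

Dimensional matrix (L×M by ρ×m×D):
  L: [-3  0  1]
  M: [ 1  1  0]
RREF → pivots at {ρ,m} ⇒ r = 2
Pivot set = {ρ,m}, free = {D}
RREF:
  r0: [   1    0 -1/3]
  r1: [   0    1  1/3]
Fix exponent of D at 1; solve each RREF row for its pivot's exponent:
  r0: exp(ρ) + (-1/3)·1 = 0 ⇒ exp(ρ) = 1/3
  r1: exp(m) + (1/3)·1 = 0 ⇒ exp(m) = -1/3
Π_1 = ρ^(1/3) · m^(-1/3) · D

["1/3", "-1/3", "1"]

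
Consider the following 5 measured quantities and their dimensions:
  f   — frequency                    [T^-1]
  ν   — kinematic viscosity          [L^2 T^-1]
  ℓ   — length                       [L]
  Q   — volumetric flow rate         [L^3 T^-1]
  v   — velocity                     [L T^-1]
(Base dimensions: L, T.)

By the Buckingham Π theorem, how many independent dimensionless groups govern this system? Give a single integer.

Dimensional matrix (L×T by f×ν×ℓ×Q×v):
  L: [ 0  2  1  3  1]
  T: [-1 -1  0 -1 -1]
Echelon form has 2 nonzero rows (pivots: f,ν)
Π count = n − r = 5 − 2 = 3

3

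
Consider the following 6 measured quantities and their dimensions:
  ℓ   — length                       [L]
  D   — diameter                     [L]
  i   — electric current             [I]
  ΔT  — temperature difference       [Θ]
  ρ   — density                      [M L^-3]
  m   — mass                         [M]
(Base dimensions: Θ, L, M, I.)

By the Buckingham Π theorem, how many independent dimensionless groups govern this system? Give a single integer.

Write exponents as rows Θ,L,M,I / cols ℓ,D,i,ΔT,ρ,m:
  Θ: [ 0  0  0  1  0  0]
  L: [ 1  1  0  0 -3  0]
  M: [ 0  0  0  0  1  1]
  I: [ 0  0  1  0  0  0]
RREF → pivots at {ℓ,i,ΔT,ρ} ⇒ r = 4
6 vars − rank 4 = 2 Π groups

2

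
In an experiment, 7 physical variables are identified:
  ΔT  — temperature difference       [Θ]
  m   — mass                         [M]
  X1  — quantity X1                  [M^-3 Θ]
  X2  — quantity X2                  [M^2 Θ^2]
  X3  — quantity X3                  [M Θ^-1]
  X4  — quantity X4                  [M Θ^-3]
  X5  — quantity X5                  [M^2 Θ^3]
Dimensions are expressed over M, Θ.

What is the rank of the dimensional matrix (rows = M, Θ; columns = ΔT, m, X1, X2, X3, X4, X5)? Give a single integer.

2

Write exponents as rows M,Θ / cols ΔT,m,X1,X2,X3,X4,X5:
  M: [ 0  1 -3  2  1  1  2]
  Θ: [ 1  0  1  2 -1 -3  3]
RREF → pivots at {ΔT,m} ⇒ r = 2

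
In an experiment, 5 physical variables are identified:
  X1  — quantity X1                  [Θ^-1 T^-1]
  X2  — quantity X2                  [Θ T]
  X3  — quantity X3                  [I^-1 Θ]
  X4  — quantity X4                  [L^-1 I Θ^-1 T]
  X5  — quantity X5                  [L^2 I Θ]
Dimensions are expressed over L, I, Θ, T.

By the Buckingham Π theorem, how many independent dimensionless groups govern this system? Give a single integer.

2

Dimensional matrix (L×I×Θ×T by X1×X2×X3×X4×X5):
  L: [ 0  0  0 -1  2]
  I: [ 0  0 -1  1  1]
  Θ: [-1  1  1 -1  1]
  T: [-1  1  0  1  0]
Echelon form has 3 nonzero rows (pivots: X1,X3,X4)
Π count = n − r = 5 − 3 = 2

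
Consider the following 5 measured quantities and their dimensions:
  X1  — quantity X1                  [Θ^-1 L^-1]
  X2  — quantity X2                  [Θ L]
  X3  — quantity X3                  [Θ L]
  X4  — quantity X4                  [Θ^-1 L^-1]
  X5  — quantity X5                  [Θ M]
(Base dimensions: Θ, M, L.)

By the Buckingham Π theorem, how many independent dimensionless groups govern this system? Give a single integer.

3

Write exponents as rows Θ,M,L / cols X1,X2,X3,X4,X5:
  Θ: [-1  1  1 -1  1]
  M: [ 0  0  0  0  1]
  L: [-1  1  1 -1  0]
Echelon form has 2 nonzero rows (pivots: X1,X5)
5 vars − rank 2 = 3 Π groups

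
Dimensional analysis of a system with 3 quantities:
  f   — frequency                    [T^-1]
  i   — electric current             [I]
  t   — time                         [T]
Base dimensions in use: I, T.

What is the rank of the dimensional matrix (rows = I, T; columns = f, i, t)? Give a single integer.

2

Dimensional matrix (I×T by f×i×t):
  I: [ 0  1  0]
  T: [-1  0  1]
Row reduction gives pivot columns f,i; rank = 2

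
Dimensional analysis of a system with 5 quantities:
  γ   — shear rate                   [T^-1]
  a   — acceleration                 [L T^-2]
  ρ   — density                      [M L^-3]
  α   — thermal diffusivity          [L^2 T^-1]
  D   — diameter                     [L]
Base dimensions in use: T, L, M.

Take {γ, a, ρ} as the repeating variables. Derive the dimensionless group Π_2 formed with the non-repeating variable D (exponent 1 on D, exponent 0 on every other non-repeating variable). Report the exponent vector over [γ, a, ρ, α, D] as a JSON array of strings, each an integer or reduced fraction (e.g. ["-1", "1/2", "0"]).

["2", "-1", "0", "0", "1"]

Write exponents as rows T,L,M / cols γ,a,ρ,α,D:
  T: [-1 -2  0 -1  0]
  L: [ 0  1 -3  2  1]
  M: [ 0  0  1  0  0]
Echelon form has 3 nonzero rows (pivots: γ,a,ρ)
Repeat: γ,a,ρ; free: α,D
RREF:
  r0: [   1    0    0   -3   -2]
  r1: [   0    1    0    2    1]
  r2: [   0    0    1    0    0]
Fix exponent of D at 1, α at 0; solve each RREF row for its pivot's exponent:
  r0: exp(γ) + (-2)·1 = 0 ⇒ exp(γ) = 2
  r1: exp(a) + (1)·1 = 0 ⇒ exp(a) = -1
  r2: exp(ρ) + (0)·1 = 0 ⇒ exp(ρ) = 0
Π_2 = γ^2 · a^-1 · D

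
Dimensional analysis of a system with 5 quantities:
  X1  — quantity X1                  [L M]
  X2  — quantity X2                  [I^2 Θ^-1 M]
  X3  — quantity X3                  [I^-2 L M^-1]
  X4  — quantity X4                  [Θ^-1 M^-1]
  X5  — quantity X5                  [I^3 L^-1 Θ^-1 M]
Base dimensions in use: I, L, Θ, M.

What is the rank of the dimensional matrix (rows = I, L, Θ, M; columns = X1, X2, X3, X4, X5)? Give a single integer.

Write exponents as rows I,L,Θ,M / cols X1,X2,X3,X4,X5:
  I: [ 0  2 -2  0  3]
  L: [ 1  0  1  0 -1]
  Θ: [ 0 -1  0 -1 -1]
  M: [ 1  1 -1 -1  1]
Echelon form has 3 nonzero rows (pivots: X1,X2,X3)

3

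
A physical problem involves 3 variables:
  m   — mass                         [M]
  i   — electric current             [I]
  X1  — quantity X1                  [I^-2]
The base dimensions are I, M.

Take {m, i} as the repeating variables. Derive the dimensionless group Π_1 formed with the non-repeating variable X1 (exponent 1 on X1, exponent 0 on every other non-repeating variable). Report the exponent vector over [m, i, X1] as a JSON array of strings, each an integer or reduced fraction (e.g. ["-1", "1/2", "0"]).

["0", "2", "1"]

Dimensional matrix (I×M by m×i×X1):
  I: [ 0  1 -2]
  M: [ 1  0  0]
RREF → pivots at {m,i} ⇒ r = 2
Repeat: m,i; free: X1
RREF:
  r0: [   1    0    0]
  r1: [   0    1   -2]
Fix exponent of X1 at 1; solve each RREF row for its pivot's exponent:
  r0: exp(m) + (0)·1 = 0 ⇒ exp(m) = 0
  r1: exp(i) + (-2)·1 = 0 ⇒ exp(i) = 2
Π_1 = i^2 · X1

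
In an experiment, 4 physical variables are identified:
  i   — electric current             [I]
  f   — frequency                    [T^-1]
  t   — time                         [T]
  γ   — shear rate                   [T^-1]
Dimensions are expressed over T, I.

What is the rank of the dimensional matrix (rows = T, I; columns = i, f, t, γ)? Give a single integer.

Dimensional matrix (T×I by i×f×t×γ):
  T: [ 0 -1  1 -1]
  I: [ 1  0  0  0]
Echelon form has 2 nonzero rows (pivots: i,f)

2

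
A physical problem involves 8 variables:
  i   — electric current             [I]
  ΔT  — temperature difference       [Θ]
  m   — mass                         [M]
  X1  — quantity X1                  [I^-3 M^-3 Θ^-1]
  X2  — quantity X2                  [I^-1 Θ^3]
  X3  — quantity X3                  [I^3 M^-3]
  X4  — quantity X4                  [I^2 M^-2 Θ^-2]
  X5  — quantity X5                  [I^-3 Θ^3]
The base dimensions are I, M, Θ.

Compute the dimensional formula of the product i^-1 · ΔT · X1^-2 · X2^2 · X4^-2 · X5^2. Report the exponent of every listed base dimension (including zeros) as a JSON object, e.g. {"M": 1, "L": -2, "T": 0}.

Dimensional matrix (I×M×Θ by i×ΔT×m×X1×X2×X3×X4×X5):
  I: [ 1  0  0 -3 -1  3  2 -3]
  M: [ 0  0  1 -3  0 -3 -2  0]
  Θ: [ 0  1  0 -1  3  0 -2  3]
  [I]: (-1)·1+(1)·0+(-2)·-3+(2)·-1+(-2)·2+(2)·-3 = -7
  [M]: (-1)·0+(1)·0+(-2)·-3+(2)·0+(-2)·-2+(2)·0 = 10
  [Θ]: (-1)·0+(1)·1+(-2)·-1+(2)·3+(-2)·-2+(2)·3 = 19
⇒ I^-7 M^10 Θ^19

{"I": -7, "M": 10, "Θ": 19}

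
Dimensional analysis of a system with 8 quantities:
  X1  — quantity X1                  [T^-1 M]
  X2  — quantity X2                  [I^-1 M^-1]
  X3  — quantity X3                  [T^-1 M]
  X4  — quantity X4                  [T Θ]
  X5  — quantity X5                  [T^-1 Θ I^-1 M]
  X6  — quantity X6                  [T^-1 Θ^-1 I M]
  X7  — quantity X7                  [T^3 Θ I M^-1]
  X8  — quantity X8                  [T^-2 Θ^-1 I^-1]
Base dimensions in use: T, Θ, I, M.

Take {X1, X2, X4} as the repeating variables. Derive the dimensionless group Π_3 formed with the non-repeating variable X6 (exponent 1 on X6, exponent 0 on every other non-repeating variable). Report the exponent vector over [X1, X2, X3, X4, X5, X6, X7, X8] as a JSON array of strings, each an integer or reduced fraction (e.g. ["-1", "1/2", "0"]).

["0", "1", "0", "1", "0", "1", "0", "0"]

Exponent matrix [T,Θ,I,M] × [X1,X2,X3,X4,X5,X6,X7,X8]:
  T: [-1  0 -1  1 -1 -1  3 -2]
  Θ: [ 0  0  0  1  1 -1  1 -1]
  I: [ 0 -1  0  0 -1  1  1 -1]
  M: [ 1 -1  1  0  1  1 -1  0]
RREF → pivots at {X1,X2,X4} ⇒ r = 3
Pivot set = {X1,X2,X4}, free = {X3,X5,X6,X7,X8}
RREF:
  r0: [   1    0    1    0    2    0   -2    1]
  r1: [   0    1    0    0    1   -1   -1    1]
  r2: [   0    0    0    1    1   -1    1   -1]
  r3: [   0    0    0    0    0    0    0    0]
Fix exponent of X6 at 1, X3 at 0, X5 at 0, X7 at 0, X8 at 0; solve each RREF row for its pivot's exponent:
  r0: exp(X1) + (0)·1 = 0 ⇒ exp(X1) = 0
  r1: exp(X2) + (-1)·1 = 0 ⇒ exp(X2) = 1
  r2: exp(X4) + (-1)·1 = 0 ⇒ exp(X4) = 1
Π_3 = X2 · X4 · X6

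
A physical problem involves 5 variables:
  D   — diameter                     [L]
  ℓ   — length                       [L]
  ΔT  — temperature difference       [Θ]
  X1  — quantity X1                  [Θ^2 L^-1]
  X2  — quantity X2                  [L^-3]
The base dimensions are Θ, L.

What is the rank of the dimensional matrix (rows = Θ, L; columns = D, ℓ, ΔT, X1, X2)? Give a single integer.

2

Dimensional matrix (Θ×L by D×ℓ×ΔT×X1×X2):
  Θ: [ 0  0  1  2  0]
  L: [ 1  1  0 -1 -3]
Echelon form has 2 nonzero rows (pivots: D,ΔT)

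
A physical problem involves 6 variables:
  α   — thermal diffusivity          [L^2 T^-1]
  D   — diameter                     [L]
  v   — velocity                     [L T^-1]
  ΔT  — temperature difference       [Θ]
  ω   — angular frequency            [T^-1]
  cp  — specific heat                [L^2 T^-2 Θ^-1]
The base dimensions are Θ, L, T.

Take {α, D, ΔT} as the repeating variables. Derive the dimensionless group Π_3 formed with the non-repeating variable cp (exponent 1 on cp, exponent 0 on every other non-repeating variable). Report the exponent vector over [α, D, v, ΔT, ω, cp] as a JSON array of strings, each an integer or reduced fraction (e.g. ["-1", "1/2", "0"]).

["-2", "2", "0", "1", "0", "1"]

Dimensional matrix (Θ×L×T by α×D×v×ΔT×ω×cp):
  Θ: [ 0  0  0  1  0 -1]
  L: [ 2  1  1  0  0  2]
  T: [-1  0 -1  0 -1 -2]
Echelon form has 3 nonzero rows (pivots: α,D,ΔT)
Repeat: α,D,ΔT; free: v,ω,cp
RREF:
  r0: [   1    0    1    0    1    2]
  r1: [   0    1   -1    0   -2   -2]
  r2: [   0    0    0    1    0   -1]
Fix exponent of cp at 1, v at 0, ω at 0; solve each RREF row for its pivot's exponent:
  r0: exp(α) + (2)·1 = 0 ⇒ exp(α) = -2
  r1: exp(D) + (-2)·1 = 0 ⇒ exp(D) = 2
  r2: exp(ΔT) + (-1)·1 = 0 ⇒ exp(ΔT) = 1
Π_3 = α^-2 · D^2 · ΔT · cp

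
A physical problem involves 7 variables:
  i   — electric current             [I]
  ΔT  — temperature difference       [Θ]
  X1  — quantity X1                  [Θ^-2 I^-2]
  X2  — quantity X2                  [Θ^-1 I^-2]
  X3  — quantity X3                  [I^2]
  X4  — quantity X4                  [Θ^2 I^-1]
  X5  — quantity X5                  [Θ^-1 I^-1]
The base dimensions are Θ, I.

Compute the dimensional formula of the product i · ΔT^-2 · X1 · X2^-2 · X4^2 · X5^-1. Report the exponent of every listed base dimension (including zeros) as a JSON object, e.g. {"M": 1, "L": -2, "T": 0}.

Dimensional matrix (Θ×I by i×ΔT×X1×X2×X3×X4×X5):
  Θ: [ 0  1 -2 -1  0  2 -1]
  I: [ 1  0 -2 -2  2 -1 -1]
  [Θ]: (1)·0+(-2)·1+(1)·-2+(-2)·-1+(2)·2+(-1)·-1 = 3
  [I]: (1)·1+(-2)·0+(1)·-2+(-2)·-2+(2)·-1+(-1)·-1 = 2
⇒ Θ^3 I^2

{"Θ": 3, "I": 2}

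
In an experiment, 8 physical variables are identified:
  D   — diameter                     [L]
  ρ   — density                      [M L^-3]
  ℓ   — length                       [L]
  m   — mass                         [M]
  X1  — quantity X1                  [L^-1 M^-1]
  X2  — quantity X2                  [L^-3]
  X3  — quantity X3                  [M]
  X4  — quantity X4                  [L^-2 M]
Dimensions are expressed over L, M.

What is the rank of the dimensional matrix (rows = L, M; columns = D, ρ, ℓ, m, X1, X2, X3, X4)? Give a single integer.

2

Write exponents as rows L,M / cols D,ρ,ℓ,m,X1,X2,X3,X4:
  L: [ 1 -3  1  0 -1 -3  0 -2]
  M: [ 0  1  0  1 -1  0  1  1]
Echelon form has 2 nonzero rows (pivots: D,ρ)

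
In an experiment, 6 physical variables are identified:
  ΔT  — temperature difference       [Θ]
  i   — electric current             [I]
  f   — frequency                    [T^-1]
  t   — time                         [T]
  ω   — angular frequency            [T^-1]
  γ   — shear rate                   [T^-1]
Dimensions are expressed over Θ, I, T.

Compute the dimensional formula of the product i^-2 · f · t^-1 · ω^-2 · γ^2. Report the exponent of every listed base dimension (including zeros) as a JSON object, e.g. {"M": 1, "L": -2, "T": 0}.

{"Θ": 0, "I": -2, "T": -2}

Dimensional matrix (Θ×I×T by ΔT×i×f×t×ω×γ):
  Θ: [ 1  0  0  0  0  0]
  I: [ 0  1  0  0  0  0]
  T: [ 0  0 -1  1 -1 -1]
  [Θ]: (-2)·0+(1)·0+(-1)·0+(-2)·0+(2)·0 = 0
  [I]: (-2)·1+(1)·0+(-1)·0+(-2)·0+(2)·0 = -2
  [T]: (-2)·0+(1)·-1+(-1)·1+(-2)·-1+(2)·-1 = -2
⇒ I^-2 T^-2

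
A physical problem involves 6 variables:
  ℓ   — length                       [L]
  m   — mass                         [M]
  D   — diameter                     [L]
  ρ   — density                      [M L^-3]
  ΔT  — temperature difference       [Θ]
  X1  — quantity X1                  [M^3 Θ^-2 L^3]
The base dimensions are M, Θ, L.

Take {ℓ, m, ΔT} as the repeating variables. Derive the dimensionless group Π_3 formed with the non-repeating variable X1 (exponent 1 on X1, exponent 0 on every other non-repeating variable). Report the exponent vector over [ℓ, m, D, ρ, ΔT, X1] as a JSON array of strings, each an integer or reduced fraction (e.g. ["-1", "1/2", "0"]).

Dimensional matrix (M×Θ×L by ℓ×m×D×ρ×ΔT×X1):
  M: [ 0  1  0  1  0  3]
  Θ: [ 0  0  0  0  1 -2]
  L: [ 1  0  1 -3  0  3]
Row reduction gives pivot columns ℓ,m,ΔT; rank = 3
Repeat: ℓ,m,ΔT; free: D,ρ,X1
RREF:
  r0: [   1    0    1   -3    0    3]
  r1: [   0    1    0    1    0    3]
  r2: [   0    0    0    0    1   -2]
Fix exponent of X1 at 1, D at 0, ρ at 0; solve each RREF row for its pivot's exponent:
  r0: exp(ℓ) + (3)·1 = 0 ⇒ exp(ℓ) = -3
  r1: exp(m) + (3)·1 = 0 ⇒ exp(m) = -3
  r2: exp(ΔT) + (-2)·1 = 0 ⇒ exp(ΔT) = 2
Π_3 = ℓ^-3 · m^-3 · ΔT^2 · X1

["-3", "-3", "0", "0", "2", "1"]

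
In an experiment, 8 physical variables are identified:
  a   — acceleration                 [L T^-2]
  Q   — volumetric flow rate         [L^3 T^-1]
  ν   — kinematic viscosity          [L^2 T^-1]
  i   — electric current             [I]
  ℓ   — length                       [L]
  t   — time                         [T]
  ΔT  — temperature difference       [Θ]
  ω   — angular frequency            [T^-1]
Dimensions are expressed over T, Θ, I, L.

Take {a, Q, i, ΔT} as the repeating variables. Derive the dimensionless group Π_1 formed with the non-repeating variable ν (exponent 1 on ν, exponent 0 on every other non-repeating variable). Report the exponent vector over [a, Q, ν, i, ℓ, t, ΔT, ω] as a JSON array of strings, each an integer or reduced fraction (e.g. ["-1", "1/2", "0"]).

Write exponents as rows T,Θ,I,L / cols a,Q,ν,i,ℓ,t,ΔT,ω:
  T: [-2 -1 -1  0  0  1  0 -1]
  Θ: [ 0  0  0  0  0  0  1  0]
  I: [ 0  0  0  1  0  0  0  0]
  L: [ 1  3  2  0  1  0  0  0]
RREF → pivots at {a,Q,i,ΔT} ⇒ r = 4
Repeat: a,Q,i,ΔT; free: ν,ℓ,t,ω
RREF:
  r0: [   1    0  1/5    0 -1/5 -3/5    0  3/5]
  r1: [   0    1  3/5    0  2/5  1/5    0 -1/5]
  r2: [   0    0    0    1    0    0    0    0]
  r3: [   0    0    0    0    0    0    1    0]
Fix exponent of ν at 1, ℓ at 0, t at 0, ω at 0; solve each RREF row for its pivot's exponent:
  r0: exp(a) + (1/5)·1 = 0 ⇒ exp(a) = -1/5
  r1: exp(Q) + (3/5)·1 = 0 ⇒ exp(Q) = -3/5
  r2: exp(i) + (0)·1 = 0 ⇒ exp(i) = 0
  r3: exp(ΔT) + (0)·1 = 0 ⇒ exp(ΔT) = 0
Π_1 = a^(-1/5) · Q^(-3/5) · ν

["-1/5", "-3/5", "1", "0", "0", "0", "0", "0"]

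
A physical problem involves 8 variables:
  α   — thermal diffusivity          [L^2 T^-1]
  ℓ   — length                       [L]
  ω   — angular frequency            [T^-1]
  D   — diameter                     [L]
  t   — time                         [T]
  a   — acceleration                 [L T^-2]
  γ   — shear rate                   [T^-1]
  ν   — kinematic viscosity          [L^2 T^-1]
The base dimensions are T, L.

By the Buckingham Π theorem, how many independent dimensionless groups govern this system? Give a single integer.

6

Write exponents as rows T,L / cols α,ℓ,ω,D,t,a,γ,ν:
  T: [-1  0 -1  0  1 -2 -1 -1]
  L: [ 2  1  0  1  0  1  0  2]
RREF → pivots at {α,ℓ} ⇒ r = 2
8 vars − rank 2 = 6 Π groups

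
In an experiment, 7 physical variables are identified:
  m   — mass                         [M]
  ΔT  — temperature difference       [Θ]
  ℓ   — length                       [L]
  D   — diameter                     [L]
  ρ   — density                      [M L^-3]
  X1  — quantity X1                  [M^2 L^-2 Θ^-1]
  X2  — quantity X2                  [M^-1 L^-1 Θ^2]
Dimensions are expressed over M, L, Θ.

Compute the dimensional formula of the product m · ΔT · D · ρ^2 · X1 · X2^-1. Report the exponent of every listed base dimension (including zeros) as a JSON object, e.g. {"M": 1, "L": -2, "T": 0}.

Dimensional matrix (M×L×Θ by m×ΔT×ℓ×D×ρ×X1×X2):
  M: [ 1  0  0  0  1  2 -1]
  L: [ 0  0  1  1 -3 -2 -1]
  Θ: [ 0  1  0  0  0 -1  2]
  [M]: (1)·1+(1)·0+(1)·0+(2)·1+(1)·2+(-1)·-1 = 6
  [L]: (1)·0+(1)·0+(1)·1+(2)·-3+(1)·-2+(-1)·-1 = -6
  [Θ]: (1)·0+(1)·1+(1)·0+(2)·0+(1)·-1+(-1)·2 = -2
⇒ M^6 L^-6 Θ^-2

{"M": 6, "L": -6, "Θ": -2}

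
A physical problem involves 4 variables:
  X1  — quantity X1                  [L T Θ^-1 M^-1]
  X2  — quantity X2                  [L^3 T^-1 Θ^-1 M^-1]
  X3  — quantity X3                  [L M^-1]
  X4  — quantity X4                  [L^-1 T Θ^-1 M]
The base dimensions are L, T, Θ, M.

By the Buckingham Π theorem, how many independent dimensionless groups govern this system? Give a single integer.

1

Write exponents as rows L,T,Θ,M / cols X1,X2,X3,X4:
  L: [ 1  3  1 -1]
  T: [ 1 -1  0  1]
  Θ: [-1 -1  0 -1]
  M: [-1 -1 -1  1]
RREF → pivots at {X1,X2,X3} ⇒ r = 3
4 vars − rank 3 = 1 Π group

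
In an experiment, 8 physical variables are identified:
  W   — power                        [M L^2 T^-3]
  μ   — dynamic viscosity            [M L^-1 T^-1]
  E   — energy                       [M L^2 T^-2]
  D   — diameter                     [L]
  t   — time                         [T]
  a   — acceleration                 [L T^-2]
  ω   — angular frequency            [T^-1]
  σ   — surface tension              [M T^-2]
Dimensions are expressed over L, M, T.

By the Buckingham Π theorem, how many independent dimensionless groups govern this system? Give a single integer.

Exponent matrix [L,M,T] × [W,μ,E,D,t,a,ω,σ]:
  L: [ 2 -1  2  1  0  1  0  0]
  M: [ 1  1  1  0  0  0  0  1]
  T: [-3 -1 -2  0  1 -2 -1 -2]
RREF → pivots at {W,μ,E} ⇒ r = 3
n=8, r=3 ⇒ 5 dimensionless groups

5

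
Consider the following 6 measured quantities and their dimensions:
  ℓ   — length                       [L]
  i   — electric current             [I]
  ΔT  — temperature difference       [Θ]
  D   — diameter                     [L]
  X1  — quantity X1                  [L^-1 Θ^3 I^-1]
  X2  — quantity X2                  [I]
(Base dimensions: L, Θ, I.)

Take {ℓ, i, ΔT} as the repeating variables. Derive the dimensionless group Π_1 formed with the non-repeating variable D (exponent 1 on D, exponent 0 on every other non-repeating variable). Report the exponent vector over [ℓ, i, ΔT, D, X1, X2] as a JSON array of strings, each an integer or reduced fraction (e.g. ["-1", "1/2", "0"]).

["-1", "0", "0", "1", "0", "0"]

Exponent matrix [L,Θ,I] × [ℓ,i,ΔT,D,X1,X2]:
  L: [ 1  0  0  1 -1  0]
  Θ: [ 0  0  1  0  3  0]
  I: [ 0  1  0  0 -1  1]
RREF → pivots at {ℓ,i,ΔT} ⇒ r = 3
Repeat: ℓ,i,ΔT; free: D,X1,X2
RREF:
  r0: [   1    0    0    1   -1    0]
  r1: [   0    1    0    0   -1    1]
  r2: [   0    0    1    0    3    0]
Fix exponent of D at 1, X1 at 0, X2 at 0; solve each RREF row for its pivot's exponent:
  r0: exp(ℓ) + (1)·1 = 0 ⇒ exp(ℓ) = -1
  r1: exp(i) + (0)·1 = 0 ⇒ exp(i) = 0
  r2: exp(ΔT) + (0)·1 = 0 ⇒ exp(ΔT) = 0
Π_1 = ℓ^-1 · D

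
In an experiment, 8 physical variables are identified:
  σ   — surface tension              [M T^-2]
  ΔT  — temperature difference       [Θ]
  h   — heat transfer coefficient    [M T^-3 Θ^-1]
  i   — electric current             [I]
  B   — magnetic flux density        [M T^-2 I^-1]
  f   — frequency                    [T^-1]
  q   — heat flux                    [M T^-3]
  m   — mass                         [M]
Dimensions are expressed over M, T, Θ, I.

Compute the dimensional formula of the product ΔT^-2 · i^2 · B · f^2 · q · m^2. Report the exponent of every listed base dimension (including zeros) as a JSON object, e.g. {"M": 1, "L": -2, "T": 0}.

Write exponents as rows M,T,Θ,I / cols σ,ΔT,h,i,B,f,q,m:
  M: [ 1  0  1  0  1  0  1  1]
  T: [-2  0 -3  0 -2 -1 -3  0]
  Θ: [ 0  1 -1  0  0  0  0  0]
  I: [ 0  0  0  1 -1  0  0  0]
  [M]: (-2)·0+(2)·0+(1)·1+(2)·0+(1)·1+(2)·1 = 4
  [T]: (-2)·0+(2)·0+(1)·-2+(2)·-1+(1)·-3+(2)·0 = -7
  [Θ]: (-2)·1+(2)·0+(1)·0+(2)·0+(1)·0+(2)·0 = -2
  [I]: (-2)·0+(2)·1+(1)·-1+(2)·0+(1)·0+(2)·0 = 1
⇒ M^4 T^-7 Θ^-2 I

{"M": 4, "T": -7, "Θ": -2, "I": 1}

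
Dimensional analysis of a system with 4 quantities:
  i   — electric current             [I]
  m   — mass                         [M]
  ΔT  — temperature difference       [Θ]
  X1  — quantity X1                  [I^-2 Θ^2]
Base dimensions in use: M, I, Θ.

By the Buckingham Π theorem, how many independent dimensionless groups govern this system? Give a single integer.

Exponent matrix [M,I,Θ] × [i,m,ΔT,X1]:
  M: [ 0  1  0  0]
  I: [ 1  0  0 -2]
  Θ: [ 0  0  1  2]
Row reduction gives pivot columns i,m,ΔT; rank = 3
n=4, r=3 ⇒ 1 dimensionless group

1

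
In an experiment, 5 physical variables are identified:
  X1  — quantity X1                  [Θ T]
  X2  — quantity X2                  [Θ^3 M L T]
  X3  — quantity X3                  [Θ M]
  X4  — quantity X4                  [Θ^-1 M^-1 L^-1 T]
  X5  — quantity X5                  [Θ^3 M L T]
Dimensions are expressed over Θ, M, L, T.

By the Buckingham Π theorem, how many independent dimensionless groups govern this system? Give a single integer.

Exponent matrix [Θ,M,L,T] × [X1,X2,X3,X4,X5]:
  Θ: [ 1  3  1 -1  3]
  M: [ 0  1  1 -1  1]
  L: [ 0  1  0 -1  1]
  T: [ 1  1  0  1  1]
RREF → pivots at {X1,X2,X3} ⇒ r = 3
Π count = n − r = 5 − 3 = 2

2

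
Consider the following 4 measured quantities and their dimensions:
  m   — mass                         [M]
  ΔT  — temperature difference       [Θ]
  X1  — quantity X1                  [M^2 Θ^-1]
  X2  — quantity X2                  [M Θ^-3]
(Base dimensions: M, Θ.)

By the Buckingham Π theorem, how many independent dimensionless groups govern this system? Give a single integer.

Dimensional matrix (M×Θ by m×ΔT×X1×X2):
  M: [ 1  0  2  1]
  Θ: [ 0  1 -1 -3]
Row reduction gives pivot columns m,ΔT; rank = 2
n=4, r=2 ⇒ 2 dimensionless groups

2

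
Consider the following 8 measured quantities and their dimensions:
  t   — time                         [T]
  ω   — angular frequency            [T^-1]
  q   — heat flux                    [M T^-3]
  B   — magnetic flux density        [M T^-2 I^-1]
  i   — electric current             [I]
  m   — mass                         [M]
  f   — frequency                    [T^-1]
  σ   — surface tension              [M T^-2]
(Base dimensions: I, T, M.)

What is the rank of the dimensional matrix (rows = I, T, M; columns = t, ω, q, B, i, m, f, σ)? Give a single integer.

3

Dimensional matrix (I×T×M by t×ω×q×B×i×m×f×σ):
  I: [ 0  0  0 -1  1  0  0  0]
  T: [ 1 -1 -3 -2  0  0 -1 -2]
  M: [ 0  0  1  1  0  1  0  1]
RREF → pivots at {t,q,B} ⇒ r = 3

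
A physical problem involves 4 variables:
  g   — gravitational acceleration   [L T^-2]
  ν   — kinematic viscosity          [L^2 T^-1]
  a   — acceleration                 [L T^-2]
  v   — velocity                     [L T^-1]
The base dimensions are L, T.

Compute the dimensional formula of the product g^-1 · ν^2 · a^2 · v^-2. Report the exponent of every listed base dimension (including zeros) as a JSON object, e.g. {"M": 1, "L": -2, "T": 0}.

{"L": 3, "T": -2}

Dimensional matrix (L×T by g×ν×a×v):
  L: [ 1  2  1  1]
  T: [-2 -1 -2 -1]
  [L]: (-1)·1+(2)·2+(2)·1+(-2)·1 = 3
  [T]: (-1)·-2+(2)·-1+(2)·-2+(-2)·-1 = -2
⇒ L^3 T^-2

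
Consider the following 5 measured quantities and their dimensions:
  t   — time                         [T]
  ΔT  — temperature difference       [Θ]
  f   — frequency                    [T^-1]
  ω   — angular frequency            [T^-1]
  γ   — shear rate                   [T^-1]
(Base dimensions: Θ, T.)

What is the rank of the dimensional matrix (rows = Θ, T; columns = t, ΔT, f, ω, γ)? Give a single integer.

Exponent matrix [Θ,T] × [t,ΔT,f,ω,γ]:
  Θ: [ 0  1  0  0  0]
  T: [ 1  0 -1 -1 -1]
Echelon form has 2 nonzero rows (pivots: t,ΔT)

2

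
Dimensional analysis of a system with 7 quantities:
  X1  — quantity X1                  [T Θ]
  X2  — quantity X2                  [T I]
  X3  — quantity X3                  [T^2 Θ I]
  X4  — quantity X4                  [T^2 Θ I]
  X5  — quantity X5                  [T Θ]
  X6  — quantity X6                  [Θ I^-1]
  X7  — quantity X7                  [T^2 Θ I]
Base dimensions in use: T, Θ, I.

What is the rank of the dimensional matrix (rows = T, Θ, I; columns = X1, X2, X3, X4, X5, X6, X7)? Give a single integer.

Exponent matrix [T,Θ,I] × [X1,X2,X3,X4,X5,X6,X7]:
  T: [ 1  1  2  2  1  0  2]
  Θ: [ 1  0  1  1  1  1  1]
  I: [ 0  1  1  1  0 -1  1]
RREF → pivots at {X1,X2} ⇒ r = 2

2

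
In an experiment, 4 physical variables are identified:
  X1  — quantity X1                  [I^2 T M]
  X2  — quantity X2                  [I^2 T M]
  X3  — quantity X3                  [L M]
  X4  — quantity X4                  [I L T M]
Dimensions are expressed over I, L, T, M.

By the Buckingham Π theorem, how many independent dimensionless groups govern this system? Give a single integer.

Write exponents as rows I,L,T,M / cols X1,X2,X3,X4:
  I: [ 2  2  0  1]
  L: [ 0  0  1  1]
  T: [ 1  1  0  1]
  M: [ 1  1  1  1]
Echelon form has 3 nonzero rows (pivots: X1,X3,X4)
n=4, r=3 ⇒ 1 dimensionless group

1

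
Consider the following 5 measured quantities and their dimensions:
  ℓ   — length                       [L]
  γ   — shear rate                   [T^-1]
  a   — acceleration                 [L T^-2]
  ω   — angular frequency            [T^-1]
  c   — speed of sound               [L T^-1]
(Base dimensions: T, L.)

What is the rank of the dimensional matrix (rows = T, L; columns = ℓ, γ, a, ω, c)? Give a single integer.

Exponent matrix [T,L] × [ℓ,γ,a,ω,c]:
  T: [ 0 -1 -2 -1 -1]
  L: [ 1  0  1  0  1]
RREF → pivots at {ℓ,γ} ⇒ r = 2

2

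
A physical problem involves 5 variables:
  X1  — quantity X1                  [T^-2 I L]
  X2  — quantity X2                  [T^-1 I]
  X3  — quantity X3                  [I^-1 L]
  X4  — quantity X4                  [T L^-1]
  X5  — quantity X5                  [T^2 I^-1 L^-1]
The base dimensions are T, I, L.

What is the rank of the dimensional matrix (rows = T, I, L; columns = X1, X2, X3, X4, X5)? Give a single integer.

2

Exponent matrix [T,I,L] × [X1,X2,X3,X4,X5]:
  T: [-2 -1  0  1  2]
  I: [ 1  1 -1  0 -1]
  L: [ 1  0  1 -1 -1]
RREF → pivots at {X1,X2} ⇒ r = 2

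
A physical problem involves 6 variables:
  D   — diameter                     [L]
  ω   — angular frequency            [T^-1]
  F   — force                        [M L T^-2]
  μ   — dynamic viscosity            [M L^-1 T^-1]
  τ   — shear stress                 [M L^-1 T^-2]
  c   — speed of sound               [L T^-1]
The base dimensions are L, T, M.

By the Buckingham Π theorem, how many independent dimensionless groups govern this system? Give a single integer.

3

Write exponents as rows L,T,M / cols D,ω,F,μ,τ,c:
  L: [ 1  0  1 -1 -1  1]
  T: [ 0 -1 -2 -1 -2 -1]
  M: [ 0  0  1  1  1  0]
RREF → pivots at {D,ω,F} ⇒ r = 3
6 vars − rank 3 = 3 Π groups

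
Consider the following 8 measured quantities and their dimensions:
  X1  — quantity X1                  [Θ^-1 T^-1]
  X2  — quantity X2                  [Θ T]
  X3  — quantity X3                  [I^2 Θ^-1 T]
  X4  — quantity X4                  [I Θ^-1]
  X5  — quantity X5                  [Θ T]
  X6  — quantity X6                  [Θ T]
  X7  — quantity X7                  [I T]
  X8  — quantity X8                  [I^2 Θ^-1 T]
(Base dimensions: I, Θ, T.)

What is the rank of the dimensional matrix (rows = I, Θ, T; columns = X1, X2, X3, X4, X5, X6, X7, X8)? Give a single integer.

2

Dimensional matrix (I×Θ×T by X1×X2×X3×X4×X5×X6×X7×X8):
  I: [ 0  0  2  1  0  0  1  2]
  Θ: [-1  1 -1 -1  1  1  0 -1]
  T: [-1  1  1  0  1  1  1  1]
Row reduction gives pivot columns X1,X3; rank = 2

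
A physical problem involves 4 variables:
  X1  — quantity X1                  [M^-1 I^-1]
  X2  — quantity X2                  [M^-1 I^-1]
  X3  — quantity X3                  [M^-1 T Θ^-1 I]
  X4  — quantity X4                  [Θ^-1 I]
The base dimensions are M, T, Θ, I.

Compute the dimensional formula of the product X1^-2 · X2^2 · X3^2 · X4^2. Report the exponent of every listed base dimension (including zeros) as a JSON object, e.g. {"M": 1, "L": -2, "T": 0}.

{"M": -2, "T": 2, "Θ": -4, "I": 4}

Exponent matrix [M,T,Θ,I] × [X1,X2,X3,X4]:
  M: [-1 -1 -1  0]
  T: [ 0  0  1  0]
  Θ: [ 0  0 -1 -1]
  I: [-1 -1  1  1]
  [M]: (-2)·-1+(2)·-1+(2)·-1+(2)·0 = -2
  [T]: (-2)·0+(2)·0+(2)·1+(2)·0 = 2
  [Θ]: (-2)·0+(2)·0+(2)·-1+(2)·-1 = -4
  [I]: (-2)·-1+(2)·-1+(2)·1+(2)·1 = 4
⇒ M^-2 T^2 Θ^-4 I^4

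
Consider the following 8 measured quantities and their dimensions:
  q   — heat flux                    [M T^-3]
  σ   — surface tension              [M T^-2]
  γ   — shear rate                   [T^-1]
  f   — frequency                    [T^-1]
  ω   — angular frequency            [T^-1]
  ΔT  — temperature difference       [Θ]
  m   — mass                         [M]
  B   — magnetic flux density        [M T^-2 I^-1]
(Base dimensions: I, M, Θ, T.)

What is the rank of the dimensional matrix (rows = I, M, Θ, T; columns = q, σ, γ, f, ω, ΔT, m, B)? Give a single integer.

4

Dimensional matrix (I×M×Θ×T by q×σ×γ×f×ω×ΔT×m×B):
  I: [ 0  0  0  0  0  0  0 -1]
  M: [ 1  1  0  0  0  0  1  1]
  Θ: [ 0  0  0  0  0  1  0  0]
  T: [-3 -2 -1 -1 -1  0  0 -2]
Echelon form has 4 nonzero rows (pivots: q,σ,ΔT,B)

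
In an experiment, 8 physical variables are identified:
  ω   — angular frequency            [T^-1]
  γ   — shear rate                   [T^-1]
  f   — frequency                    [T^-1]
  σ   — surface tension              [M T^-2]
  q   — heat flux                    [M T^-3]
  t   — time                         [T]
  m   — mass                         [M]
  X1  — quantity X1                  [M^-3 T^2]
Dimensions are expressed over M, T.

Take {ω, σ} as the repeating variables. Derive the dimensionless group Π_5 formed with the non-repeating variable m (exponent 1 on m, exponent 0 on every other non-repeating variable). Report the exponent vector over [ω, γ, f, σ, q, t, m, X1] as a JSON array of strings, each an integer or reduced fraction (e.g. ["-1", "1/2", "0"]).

Write exponents as rows M,T / cols ω,γ,f,σ,q,t,m,X1:
  M: [ 0  0  0  1  1  0  1 -3]
  T: [-1 -1 -1 -2 -3  1  0  2]
RREF → pivots at {ω,σ} ⇒ r = 2
Repeat: ω,σ; free: γ,f,q,t,m,X1
RREF:
  r0: [   1    1    1    0    1   -1   -2    4]
  r1: [   0    0    0    1    1    0    1   -3]
Fix exponent of m at 1, γ at 0, f at 0, q at 0, t at 0, X1 at 0; solve each RREF row for its pivot's exponent:
  r0: exp(ω) + (-2)·1 = 0 ⇒ exp(ω) = 2
  r1: exp(σ) + (1)·1 = 0 ⇒ exp(σ) = -1
Π_5 = ω^2 · σ^-1 · m

["2", "0", "0", "-1", "0", "0", "1", "0"]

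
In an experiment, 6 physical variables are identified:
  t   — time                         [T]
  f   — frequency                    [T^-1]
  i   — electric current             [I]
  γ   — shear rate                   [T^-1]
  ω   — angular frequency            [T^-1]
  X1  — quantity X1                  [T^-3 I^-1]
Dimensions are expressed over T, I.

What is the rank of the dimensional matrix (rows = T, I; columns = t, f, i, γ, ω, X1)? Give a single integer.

Write exponents as rows T,I / cols t,f,i,γ,ω,X1:
  T: [ 1 -1  0 -1 -1 -3]
  I: [ 0  0  1  0  0 -1]
Row reduction gives pivot columns t,i; rank = 2

2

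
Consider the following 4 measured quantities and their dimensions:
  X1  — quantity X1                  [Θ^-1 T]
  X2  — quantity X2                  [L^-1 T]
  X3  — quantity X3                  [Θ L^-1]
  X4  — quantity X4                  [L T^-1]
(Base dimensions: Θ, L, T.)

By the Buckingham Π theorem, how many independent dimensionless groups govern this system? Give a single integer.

Write exponents as rows Θ,L,T / cols X1,X2,X3,X4:
  Θ: [-1  0  1  0]
  L: [ 0 -1 -1  1]
  T: [ 1  1  0 -1]
Row reduction gives pivot columns X1,X2; rank = 2
4 vars − rank 2 = 2 Π groups

2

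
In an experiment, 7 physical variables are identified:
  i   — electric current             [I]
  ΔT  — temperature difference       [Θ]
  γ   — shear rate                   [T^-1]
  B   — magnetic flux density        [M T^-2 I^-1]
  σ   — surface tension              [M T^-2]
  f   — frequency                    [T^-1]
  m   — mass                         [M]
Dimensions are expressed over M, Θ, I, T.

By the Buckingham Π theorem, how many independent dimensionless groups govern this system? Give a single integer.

Exponent matrix [M,Θ,I,T] × [i,ΔT,γ,B,σ,f,m]:
  M: [ 0  0  0  1  1  0  1]
  Θ: [ 0  1  0  0  0  0  0]
  I: [ 1  0  0 -1  0  0  0]
  T: [ 0  0 -1 -2 -2 -1  0]
Echelon form has 4 nonzero rows (pivots: i,ΔT,γ,B)
7 vars − rank 4 = 3 Π groups

3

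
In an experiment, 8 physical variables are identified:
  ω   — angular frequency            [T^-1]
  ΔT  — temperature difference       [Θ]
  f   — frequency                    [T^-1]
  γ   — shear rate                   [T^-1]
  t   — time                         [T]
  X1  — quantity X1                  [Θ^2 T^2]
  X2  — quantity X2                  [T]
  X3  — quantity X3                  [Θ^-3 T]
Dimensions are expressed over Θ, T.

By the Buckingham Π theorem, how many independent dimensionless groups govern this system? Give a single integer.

Write exponents as rows Θ,T / cols ω,ΔT,f,γ,t,X1,X2,X3:
  Θ: [ 0  1  0  0  0  2  0 -3]
  T: [-1  0 -1 -1  1  2  1  1]
RREF → pivots at {ω,ΔT} ⇒ r = 2
8 vars − rank 2 = 6 Π groups

6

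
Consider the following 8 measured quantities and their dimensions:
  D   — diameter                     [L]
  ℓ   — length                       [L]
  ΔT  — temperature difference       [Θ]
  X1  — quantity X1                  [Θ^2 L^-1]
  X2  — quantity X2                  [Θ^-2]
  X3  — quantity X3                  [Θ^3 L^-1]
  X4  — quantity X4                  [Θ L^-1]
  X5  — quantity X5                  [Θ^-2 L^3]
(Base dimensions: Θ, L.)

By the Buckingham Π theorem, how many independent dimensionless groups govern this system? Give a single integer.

6

Exponent matrix [Θ,L] × [D,ℓ,ΔT,X1,X2,X3,X4,X5]:
  Θ: [ 0  0  1  2 -2  3  1 -2]
  L: [ 1  1  0 -1  0 -1 -1  3]
Echelon form has 2 nonzero rows (pivots: D,ΔT)
n=8, r=2 ⇒ 6 dimensionless groups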